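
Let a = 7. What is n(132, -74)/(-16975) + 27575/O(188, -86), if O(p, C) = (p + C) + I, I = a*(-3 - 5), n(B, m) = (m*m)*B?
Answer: 434835353/780850 ≈ 556.87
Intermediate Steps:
n(B, m) = B*m² (n(B, m) = m²*B = B*m²)
I = -56 (I = 7*(-3 - 5) = 7*(-8) = -56)
O(p, C) = -56 + C + p (O(p, C) = (p + C) - 56 = (C + p) - 56 = -56 + C + p)
n(132, -74)/(-16975) + 27575/O(188, -86) = (132*(-74)²)/(-16975) + 27575/(-56 - 86 + 188) = (132*5476)*(-1/16975) + 27575/46 = 722832*(-1/16975) + 27575*(1/46) = -722832/16975 + 27575/46 = 434835353/780850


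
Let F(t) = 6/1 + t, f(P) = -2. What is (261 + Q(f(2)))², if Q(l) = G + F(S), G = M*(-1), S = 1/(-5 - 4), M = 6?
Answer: 5513104/81 ≈ 68063.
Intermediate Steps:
S = -⅑ (S = 1/(-9) = -⅑ ≈ -0.11111)
F(t) = 6 + t (F(t) = 6*1 + t = 6 + t)
G = -6 (G = 6*(-1) = -6)
Q(l) = -⅑ (Q(l) = -6 + (6 - ⅑) = -6 + 53/9 = -⅑)
(261 + Q(f(2)))² = (261 - ⅑)² = (2348/9)² = 5513104/81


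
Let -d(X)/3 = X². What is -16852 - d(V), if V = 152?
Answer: 52460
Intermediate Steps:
d(X) = -3*X²
-16852 - d(V) = -16852 - (-3)*152² = -16852 - (-3)*23104 = -16852 - 1*(-69312) = -16852 + 69312 = 52460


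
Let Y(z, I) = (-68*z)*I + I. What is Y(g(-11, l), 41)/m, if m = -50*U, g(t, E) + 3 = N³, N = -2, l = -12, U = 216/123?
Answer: -1259069/3600 ≈ -349.74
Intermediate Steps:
U = 72/41 (U = 216*(1/123) = 72/41 ≈ 1.7561)
g(t, E) = -11 (g(t, E) = -3 + (-2)³ = -3 - 8 = -11)
m = -3600/41 (m = -50*72/41 = -3600/41 ≈ -87.805)
Y(z, I) = I - 68*I*z (Y(z, I) = -68*I*z + I = I - 68*I*z)
Y(g(-11, l), 41)/m = (41*(1 - 68*(-11)))/(-3600/41) = (41*(1 + 748))*(-41/3600) = (41*749)*(-41/3600) = 30709*(-41/3600) = -1259069/3600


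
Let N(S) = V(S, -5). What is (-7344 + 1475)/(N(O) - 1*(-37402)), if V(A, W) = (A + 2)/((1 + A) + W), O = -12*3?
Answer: -117380/748057 ≈ -0.15691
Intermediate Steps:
O = -36
V(A, W) = (2 + A)/(1 + A + W)
N(S) = (2 + S)/(-4 + S) (N(S) = (2 + S)/(1 + S - 5) = (2 + S)/(-4 + S))
(-7344 + 1475)/(N(O) - 1*(-37402)) = (-7344 + 1475)/((2 - 36)/(-4 - 36) - 1*(-37402)) = -5869/(-34/(-40) + 37402) = -5869/(-1/40*(-34) + 37402) = -5869/(17/20 + 37402) = -5869/748057/20 = -5869*20/748057 = -117380/748057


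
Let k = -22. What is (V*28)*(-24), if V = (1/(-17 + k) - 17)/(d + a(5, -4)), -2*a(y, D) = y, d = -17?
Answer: -297472/507 ≈ -586.73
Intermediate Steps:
a(y, D) = -y/2
V = 1328/1521 (V = (1/(-17 - 22) - 17)/(-17 - ½*5) = (1/(-39) - 17)/(-17 - 5/2) = (-1/39 - 17)/(-39/2) = -664/39*(-2/39) = 1328/1521 ≈ 0.87311)
(V*28)*(-24) = ((1328/1521)*28)*(-24) = (37184/1521)*(-24) = -297472/507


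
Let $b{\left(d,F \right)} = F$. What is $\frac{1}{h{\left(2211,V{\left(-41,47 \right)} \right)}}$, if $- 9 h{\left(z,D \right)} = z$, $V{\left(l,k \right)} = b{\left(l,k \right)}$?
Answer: $- \frac{3}{737} \approx -0.0040706$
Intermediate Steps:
$V{\left(l,k \right)} = k$
$h{\left(z,D \right)} = - \frac{z}{9}$
$\frac{1}{h{\left(2211,V{\left(-41,47 \right)} \right)}} = \frac{1}{\left(- \frac{1}{9}\right) 2211} = \frac{1}{- \frac{737}{3}} = - \frac{3}{737}$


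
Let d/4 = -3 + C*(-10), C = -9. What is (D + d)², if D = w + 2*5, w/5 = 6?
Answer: 150544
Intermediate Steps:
w = 30 (w = 5*6 = 30)
d = 348 (d = 4*(-3 - 9*(-10)) = 4*(-3 + 90) = 4*87 = 348)
D = 40 (D = 30 + 2*5 = 30 + 10 = 40)
(D + d)² = (40 + 348)² = 388² = 150544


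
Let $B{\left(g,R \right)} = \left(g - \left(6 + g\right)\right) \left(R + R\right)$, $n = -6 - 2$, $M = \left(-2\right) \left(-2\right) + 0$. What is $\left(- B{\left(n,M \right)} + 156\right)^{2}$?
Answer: $41616$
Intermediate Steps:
$M = 4$ ($M = 4 + 0 = 4$)
$n = -8$ ($n = -6 - 2 = -8$)
$B{\left(g,R \right)} = - 12 R$ ($B{\left(g,R \right)} = - 6 \cdot 2 R = - 12 R$)
$\left(- B{\left(n,M \right)} + 156\right)^{2} = \left(- \left(-12\right) 4 + 156\right)^{2} = \left(\left(-1\right) \left(-48\right) + 156\right)^{2} = \left(48 + 156\right)^{2} = 204^{2} = 41616$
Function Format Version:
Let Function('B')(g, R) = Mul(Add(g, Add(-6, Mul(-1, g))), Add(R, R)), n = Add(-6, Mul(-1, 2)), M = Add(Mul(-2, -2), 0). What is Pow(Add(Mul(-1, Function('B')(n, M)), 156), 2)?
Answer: 41616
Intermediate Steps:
M = 4 (M = Add(4, 0) = 4)
n = -8 (n = Add(-6, -2) = -8)
Function('B')(g, R) = Mul(-12, R) (Function('B')(g, R) = Mul(-6, Mul(2, R)) = Mul(-12, R))
Pow(Add(Mul(-1, Function('B')(n, M)), 156), 2) = Pow(Add(Mul(-1, Mul(-12, 4)), 156), 2) = Pow(Add(Mul(-1, -48), 156), 2) = Pow(Add(48, 156), 2) = Pow(204, 2) = 41616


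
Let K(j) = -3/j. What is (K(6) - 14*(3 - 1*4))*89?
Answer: 2403/2 ≈ 1201.5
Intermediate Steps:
(K(6) - 14*(3 - 1*4))*89 = (-3/6 - 14*(3 - 1*4))*89 = (-3*1/6 - 14*(3 - 4))*89 = (-1/2 - 14*(-1))*89 = (-1/2 + 14)*89 = (27/2)*89 = 2403/2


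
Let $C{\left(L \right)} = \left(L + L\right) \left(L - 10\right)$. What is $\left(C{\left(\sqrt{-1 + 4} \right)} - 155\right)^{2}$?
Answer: $23401 + 5960 \sqrt{3} \approx 33724.0$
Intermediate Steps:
$C{\left(L \right)} = 2 L \left(-10 + L\right)$
$\left(C{\left(\sqrt{-1 + 4} \right)} - 155\right)^{2} = \left(2 \sqrt{-1 + 4} \left(-10 + \sqrt{-1 + 4}\right) - 155\right)^{2} = \left(2 \sqrt{3} \left(-10 + \sqrt{3}\right) - 155\right)^{2} = \left(-155 + 2 \sqrt{3} \left(-10 + \sqrt{3}\right)\right)^{2}$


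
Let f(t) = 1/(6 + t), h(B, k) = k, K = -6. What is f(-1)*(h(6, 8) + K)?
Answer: 2/5 ≈ 0.40000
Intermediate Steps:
f(-1)*(h(6, 8) + K) = (8 - 6)/(6 - 1) = 2/5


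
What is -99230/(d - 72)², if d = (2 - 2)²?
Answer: -49615/2592 ≈ -19.142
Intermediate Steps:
d = 0 (d = 0² = 0)
-99230/(d - 72)² = -99230/(0 - 72)² = -99230/((-72)²) = -99230/5184 = -99230*1/5184 = -49615/2592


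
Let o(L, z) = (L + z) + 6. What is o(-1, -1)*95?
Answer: 380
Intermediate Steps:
o(L, z) = 6 + L + z
o(-1, -1)*95 = (6 - 1 - 1)*95 = 4*95 = 380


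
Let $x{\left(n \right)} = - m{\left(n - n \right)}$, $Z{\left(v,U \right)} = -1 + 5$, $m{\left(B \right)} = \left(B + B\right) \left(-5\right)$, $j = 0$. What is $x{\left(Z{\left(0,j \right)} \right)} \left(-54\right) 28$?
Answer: $0$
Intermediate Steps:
$m{\left(B \right)} = - 10 B$ ($m{\left(B \right)} = 2 B \left(-5\right) = - 10 B$)
$Z{\left(v,U \right)} = 4$
$x{\left(n \right)} = 0$ ($x{\left(n \right)} = - \left(-10\right) \left(n - n\right) = - \left(-10\right) 0 = \left(-1\right) 0 = 0$)
$x{\left(Z{\left(0,j \right)} \right)} \left(-54\right) 28 = 0 \left(-54\right) 28 = 0 \cdot 28 = 0$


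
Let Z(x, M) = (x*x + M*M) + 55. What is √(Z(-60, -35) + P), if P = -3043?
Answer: √1837 ≈ 42.860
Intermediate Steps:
Z(x, M) = 55 + M² + x² (Z(x, M) = (x² + M²) + 55 = (M² + x²) + 55 = 55 + M² + x²)
√(Z(-60, -35) + P) = √((55 + (-35)² + (-60)²) - 3043) = √((55 + 1225 + 3600) - 3043) = √(4880 - 3043) = √1837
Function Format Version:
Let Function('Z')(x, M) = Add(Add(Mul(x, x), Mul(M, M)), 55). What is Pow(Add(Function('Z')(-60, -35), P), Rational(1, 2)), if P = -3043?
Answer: Pow(1837, Rational(1, 2)) ≈ 42.860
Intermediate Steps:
Function('Z')(x, M) = Add(55, Pow(M, 2), Pow(x, 2)) (Function('Z')(x, M) = Add(Add(Pow(x, 2), Pow(M, 2)), 55) = Add(Add(Pow(M, 2), Pow(x, 2)), 55) = Add(55, Pow(M, 2), Pow(x, 2)))
Pow(Add(Function('Z')(-60, -35), P), Rational(1, 2)) = Pow(Add(Add(55, Pow(-35, 2), Pow(-60, 2)), -3043), Rational(1, 2)) = Pow(Add(Add(55, 1225, 3600), -3043), Rational(1, 2)) = Pow(Add(4880, -3043), Rational(1, 2)) = Pow(1837, Rational(1, 2))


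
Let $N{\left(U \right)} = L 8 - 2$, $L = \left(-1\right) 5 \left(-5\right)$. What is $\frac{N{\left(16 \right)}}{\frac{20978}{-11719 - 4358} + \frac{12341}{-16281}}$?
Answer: $- \frac{17275476042}{179983025} \approx -95.984$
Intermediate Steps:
$L = 25$ ($L = \left(-5\right) \left(-5\right) = 25$)
$N{\left(U \right)} = 198$ ($N{\left(U \right)} = 25 \cdot 8 - 2 = 200 - 2 = 198$)
$\frac{N{\left(16 \right)}}{\frac{20978}{-11719 - 4358} + \frac{12341}{-16281}} = \frac{198}{\frac{20978}{-11719 - 4358} + \frac{12341}{-16281}} = \frac{198}{\frac{20978}{-16077} + 12341 \left(- \frac{1}{16281}\right)} = \frac{198}{20978 \left(- \frac{1}{16077}\right) - \frac{12341}{16281}} = \frac{198}{- \frac{20978}{16077} - \frac{12341}{16281}} = \frac{198}{- \frac{179983025}{87249879}} = 198 \left(- \frac{87249879}{179983025}\right) = - \frac{17275476042}{179983025}$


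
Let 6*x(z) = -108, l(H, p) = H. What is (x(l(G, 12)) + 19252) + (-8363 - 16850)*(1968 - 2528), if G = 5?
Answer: 14138514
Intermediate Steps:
x(z) = -18 (x(z) = (⅙)*(-108) = -18)
(x(l(G, 12)) + 19252) + (-8363 - 16850)*(1968 - 2528) = (-18 + 19252) + (-8363 - 16850)*(1968 - 2528) = 19234 - 25213*(-560) = 19234 + 14119280 = 14138514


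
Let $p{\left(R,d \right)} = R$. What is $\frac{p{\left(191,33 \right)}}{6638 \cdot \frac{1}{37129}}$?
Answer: $\frac{7091639}{6638} \approx 1068.3$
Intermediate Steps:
$\frac{p{\left(191,33 \right)}}{6638 \cdot \frac{1}{37129}} = \frac{191}{6638 \cdot \frac{1}{37129}} = \frac{191}{\frac{6638}{37129}} = 191 \cdot \frac{37129}{6638} = \frac{7091639}{6638}$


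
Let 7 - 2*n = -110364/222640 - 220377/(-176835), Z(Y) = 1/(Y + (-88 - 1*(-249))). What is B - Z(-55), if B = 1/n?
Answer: 135008501989/434680018446 ≈ 0.31059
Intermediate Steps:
Z(Y) = 1/(161 + Y) (Z(Y) = 1/(Y + (-88 + 249)) = 1/(Y + 161) = 1/(161 + Y))
n = 4100754891/1312351480 (n = 7/2 - (-110364/222640 - 220377/(-176835))/2 = 7/2 - (-110364*1/222640 - 220377*(-1/176835))/2 = 7/2 - (-27591/55660 + 73459/58945)/2 = 7/2 - 1/2*492475289/656175740 = 7/2 - 492475289/1312351480 = 4100754891/1312351480 ≈ 3.1247)
B = 1312351480/4100754891 (B = 1/(4100754891/1312351480) = 1312351480/4100754891 ≈ 0.32003)
B - Z(-55) = 1312351480/4100754891 - 1/(161 - 55) = 1312351480/4100754891 - 1/106 = 135008501989/434680018446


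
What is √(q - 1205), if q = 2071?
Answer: √866 ≈ 29.428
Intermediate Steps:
√(q - 1205) = √(2071 - 1205) = √866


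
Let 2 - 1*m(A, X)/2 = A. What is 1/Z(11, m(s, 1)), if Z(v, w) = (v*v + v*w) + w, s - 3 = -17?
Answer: 1/505 ≈ 0.0019802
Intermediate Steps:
s = -14 (s = 3 - 17 = -14)
m(A, X) = 4 - 2*A
Z(v, w) = w + v² + v*w (Z(v, w) = (v² + v*w) + w = w + v² + v*w)
1/Z(11, m(s, 1)) = 1/((4 - 2*(-14)) + 11² + 11*(4 - 2*(-14))) = 1/((4 + 28) + 121 + 11*(4 + 28)) = 1/(32 + 121 + 11*32) = 1/(32 + 121 + 352) = 1/505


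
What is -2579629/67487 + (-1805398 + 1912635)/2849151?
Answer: -7342515441560/192280653537 ≈ -38.186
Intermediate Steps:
-2579629/67487 + (-1805398 + 1912635)/2849151 = -2579629*1/67487 + 107237*(1/2849151) = -2579629/67487 + 107237/2849151 = -7342515441560/192280653537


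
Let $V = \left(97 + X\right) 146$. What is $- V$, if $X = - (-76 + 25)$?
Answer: $-21608$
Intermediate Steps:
$X = 51$ ($X = \left(-1\right) \left(-51\right) = 51$)
$V = 21608$ ($V = \left(97 + 51\right) 146 = 148 \cdot 146 = 21608$)
$- V = \left(-1\right) 21608 = -21608$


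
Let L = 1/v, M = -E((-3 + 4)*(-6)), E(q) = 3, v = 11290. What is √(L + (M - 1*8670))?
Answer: I*√1105496128010/11290 ≈ 93.129*I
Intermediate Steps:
M = -3 (M = -1*3 = -3)
L = 1/11290 ≈ 8.8574e-5
√(L + (M - 1*8670)) = √(1/11290 + (-3 - 1*8670)) = √(1/11290 + (-3 - 8670)) = √(1/11290 - 8673) = √(-97918169/11290) = I*√1105496128010/11290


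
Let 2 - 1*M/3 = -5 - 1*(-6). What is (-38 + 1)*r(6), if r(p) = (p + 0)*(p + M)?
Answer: -1998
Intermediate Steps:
M = 3 (M = 6 - 3*(-5 - 1*(-6)) = 6 - 3*(-5 + 6) = 6 - 3*1 = 6 - 3 = 3)
r(p) = p*(3 + p) (r(p) = (p + 0)*(p + 3) = p*(3 + p))
(-38 + 1)*r(6) = (-38 + 1)*(6*(3 + 6)) = -222*9 = -37*54 = -1998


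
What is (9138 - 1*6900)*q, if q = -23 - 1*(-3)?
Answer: -44760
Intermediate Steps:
q = -20 (q = -23 + 3 = -20)
(9138 - 1*6900)*q = (9138 - 1*6900)*(-20) = (9138 - 6900)*(-20) = 2238*(-20) = -44760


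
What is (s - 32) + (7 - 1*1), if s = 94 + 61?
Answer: 129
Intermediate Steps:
s = 155
(s - 32) + (7 - 1*1) = (155 - 32) + (7 - 1*1) = 123 + (7 - 1) = 123 + 6 = 129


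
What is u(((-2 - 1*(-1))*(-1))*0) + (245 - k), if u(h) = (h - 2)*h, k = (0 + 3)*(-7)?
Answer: 266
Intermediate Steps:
k = -21 (k = 3*(-7) = -21)
u(h) = h*(-2 + h) (u(h) = (-2 + h)*h = h*(-2 + h))
u(((-2 - 1*(-1))*(-1))*0) + (245 - k) = (((-2 - 1*(-1))*(-1))*0)*(-2 + ((-2 - 1*(-1))*(-1))*0) + (245 - 1*(-21)) = (((-2 + 1)*(-1))*0)*(-2 + ((-2 + 1)*(-1))*0) + (245 + 21) = (-1*(-1)*0)*(-2 - 1*(-1)*0) + 266 = (1*0)*(-2 + 1*0) + 266 = 0*(-2 + 0) + 266 = 0*(-2) + 266 = 0 + 266 = 266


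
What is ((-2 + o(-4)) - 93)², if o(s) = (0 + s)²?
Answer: 6241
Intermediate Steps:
o(s) = s²
((-2 + o(-4)) - 93)² = ((-2 + (-4)²) - 93)² = ((-2 + 16) - 93)² = (14 - 93)² = (-79)² = 6241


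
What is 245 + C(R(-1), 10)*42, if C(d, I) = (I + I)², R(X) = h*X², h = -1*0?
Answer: 17045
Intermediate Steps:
h = 0
R(X) = 0 (R(X) = 0*X² = 0)
C(d, I) = 4*I² (C(d, I) = (2*I)² = 4*I²)
245 + C(R(-1), 10)*42 = 245 + (4*10²)*42 = 245 + (4*100)*42 = 245 + 400*42 = 245 + 16800 = 17045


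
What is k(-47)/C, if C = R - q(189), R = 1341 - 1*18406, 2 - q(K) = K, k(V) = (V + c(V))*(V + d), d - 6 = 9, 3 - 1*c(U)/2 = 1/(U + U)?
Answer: -10272/132211 ≈ -0.077694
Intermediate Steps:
c(U) = 6 - 1/U (c(U) = 6 - 2/(U + U) = 6 - 2*1/(2*U) = 6 - 1/U)
d = 15 (d = 6 + 9 = 15)
k(V) = (15 + V)*(6 + V - 1/V) (k(V) = (V + (6 - 1/V))*(V + 15) = (6 + V - 1/V)*(15 + V) = (15 + V)*(6 + V - 1/V))
q(K) = 2 - K
R = -17065 (R = 1341 - 18406 = -17065)
C = -16878 (C = -17065 - (2 - 1*189) = -17065 - (2 - 189) = -17065 - 1*(-187) = -17065 + 187 = -16878)
k(-47)/C = (89 + (-47)**2 - 15/(-47) + 21*(-47))/(-16878) = (89 + 2209 - 15*(-1/47) - 987)*(-1/16878) = (89 + 2209 + 15/47 - 987)*(-1/16878) = (61632/47)*(-1/16878) = -10272/132211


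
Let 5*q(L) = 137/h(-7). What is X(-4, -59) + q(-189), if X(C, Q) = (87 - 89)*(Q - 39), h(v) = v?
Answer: 6723/35 ≈ 192.09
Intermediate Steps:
X(C, Q) = 78 - 2*Q (X(C, Q) = -2*(-39 + Q) = 78 - 2*Q)
q(L) = -137/35 (q(L) = (137/(-7))/5 = (137*(-⅐))/5 = (⅕)*(-137/7) = -137/35)
X(-4, -59) + q(-189) = (78 - 2*(-59)) - 137/35 = (78 + 118) - 137/35 = 196 - 137/35 = 6723/35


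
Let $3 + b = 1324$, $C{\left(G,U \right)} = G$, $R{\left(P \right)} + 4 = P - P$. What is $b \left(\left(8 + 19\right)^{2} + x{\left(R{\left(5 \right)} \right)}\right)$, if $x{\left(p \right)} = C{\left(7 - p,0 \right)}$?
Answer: $977540$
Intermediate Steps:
$R{\left(P \right)} = -4$ ($R{\left(P \right)} = -4 + \left(P - P\right) = -4 + 0 = -4$)
$x{\left(p \right)} = 7 - p$
$b = 1321$ ($b = -3 + 1324 = 1321$)
$b \left(\left(8 + 19\right)^{2} + x{\left(R{\left(5 \right)} \right)}\right) = 1321 \left(\left(8 + 19\right)^{2} + \left(7 - -4\right)\right) = 1321 \left(27^{2} + \left(7 + 4\right)\right) = 1321 \left(729 + 11\right) = 1321 \cdot 740 = 977540$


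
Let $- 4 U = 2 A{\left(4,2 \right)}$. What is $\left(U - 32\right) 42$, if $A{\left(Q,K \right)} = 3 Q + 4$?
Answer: $-1680$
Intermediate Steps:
$A{\left(Q,K \right)} = 4 + 3 Q$
$U = -8$ ($U = - \frac{2 \left(4 + 3 \cdot 4\right)}{4} = - \frac{2 \left(4 + 12\right)}{4} = - \frac{2 \cdot 16}{4} = \left(- \frac{1}{4}\right) 32 = -8$)
$\left(U - 32\right) 42 = \left(-8 - 32\right) 42 = \left(-40\right) 42 = -1680$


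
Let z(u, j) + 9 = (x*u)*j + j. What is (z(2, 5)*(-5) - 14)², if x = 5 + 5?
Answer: 244036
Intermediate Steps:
x = 10
z(u, j) = -9 + j + 10*j*u (z(u, j) = -9 + ((10*u)*j + j) = -9 + (10*j*u + j) = -9 + (j + 10*j*u) = -9 + j + 10*j*u)
(z(2, 5)*(-5) - 14)² = ((-9 + 5 + 10*5*2)*(-5) - 14)² = ((-9 + 5 + 100)*(-5) - 14)² = (96*(-5) - 14)² = (-480 - 14)² = (-494)² = 244036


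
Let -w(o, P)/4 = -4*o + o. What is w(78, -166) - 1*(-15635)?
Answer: 16571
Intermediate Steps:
w(o, P) = 12*o (w(o, P) = -4*(-4*o + o) = -(-12)*o = 12*o)
w(78, -166) - 1*(-15635) = 12*78 - 1*(-15635) = 936 + 15635 = 16571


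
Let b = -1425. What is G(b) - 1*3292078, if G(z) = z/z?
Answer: -3292077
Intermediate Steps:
G(z) = 1
G(b) - 1*3292078 = 1 - 1*3292078 = 1 - 3292078 = -3292077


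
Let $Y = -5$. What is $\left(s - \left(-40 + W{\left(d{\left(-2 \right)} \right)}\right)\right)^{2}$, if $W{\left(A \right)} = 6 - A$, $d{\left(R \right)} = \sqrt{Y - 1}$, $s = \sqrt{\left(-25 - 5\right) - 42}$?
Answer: $\left(34 + i \sqrt{6} + 6 i \sqrt{2}\right)^{2} \approx 1036.4 + 743.56 i$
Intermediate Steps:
$s = 6 i \sqrt{2}$ ($s = \sqrt{-30 - 42} = \sqrt{-72} = 6 i \sqrt{2} \approx 8.4853 i$)
$d{\left(R \right)} = i \sqrt{6}$ ($d{\left(R \right)} = \sqrt{-5 - 1} = \sqrt{-6} = i \sqrt{6}$)
$\left(s - \left(-40 + W{\left(d{\left(-2 \right)} \right)}\right)\right)^{2} = \left(6 i \sqrt{2} + \left(40 - \left(6 - i \sqrt{6}\right)\right)\right)^{2} = \left(6 i \sqrt{2} + \left(34 + i \sqrt{6}\right)\right)^{2} = \left(34 + i \sqrt{6} + 6 i \sqrt{2}\right)^{2}$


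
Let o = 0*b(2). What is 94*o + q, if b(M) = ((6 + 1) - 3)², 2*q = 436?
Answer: 218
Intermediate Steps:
q = 218 (q = (½)*436 = 218)
b(M) = 16 (b(M) = (7 - 3)² = 4² = 16)
o = 0 (o = 0*16 = 0)
94*o + q = 94*0 + 218 = 0 + 218 = 218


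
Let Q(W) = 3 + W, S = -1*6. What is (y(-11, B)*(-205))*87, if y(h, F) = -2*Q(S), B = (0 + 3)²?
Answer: -107010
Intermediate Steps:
B = 9 (B = 3² = 9)
S = -6
y(h, F) = 6 (y(h, F) = -2*(3 - 6) = -2*(-3) = 6)
(y(-11, B)*(-205))*87 = (6*(-205))*87 = -1230*87 = -107010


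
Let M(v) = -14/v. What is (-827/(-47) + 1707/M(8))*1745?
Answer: -549896615/329 ≈ -1.6714e+6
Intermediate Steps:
(-827/(-47) + 1707/M(8))*1745 = (-827/(-47) + 1707/((-14/8)))*1745 = (-827*(-1/47) + 1707/((-14*⅛)))*1745 = (827/47 + 1707/(-7/4))*1745 = (827/47 + 1707*(-4/7))*1745 = (827/47 - 6828/7)*1745 = -315127/329*1745 = -549896615/329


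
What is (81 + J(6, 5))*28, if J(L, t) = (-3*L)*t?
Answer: -252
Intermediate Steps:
J(L, t) = -3*L*t
(81 + J(6, 5))*28 = (81 - 3*6*5)*28 = (81 - 90)*28 = -9*28 = -252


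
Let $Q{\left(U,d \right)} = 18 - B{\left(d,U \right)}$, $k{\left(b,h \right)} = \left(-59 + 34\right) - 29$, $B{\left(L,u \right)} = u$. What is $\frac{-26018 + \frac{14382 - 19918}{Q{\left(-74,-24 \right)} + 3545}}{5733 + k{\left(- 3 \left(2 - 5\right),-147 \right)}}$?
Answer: $- \frac{10514778}{2294947} \approx -4.5817$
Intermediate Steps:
$k{\left(b,h \right)} = -54$ ($k{\left(b,h \right)} = -25 - 29 = -54$)
$Q{\left(U,d \right)} = 18 - U$
$\frac{-26018 + \frac{14382 - 19918}{Q{\left(-74,-24 \right)} + 3545}}{5733 + k{\left(- 3 \left(2 - 5\right),-147 \right)}} = \frac{-26018 + \frac{14382 - 19918}{\left(18 - -74\right) + 3545}}{5733 - 54} = \frac{-26018 - \frac{5536}{\left(18 + 74\right) + 3545}}{5679} = \left(-26018 - \frac{5536}{92 + 3545}\right) \frac{1}{5679} = \left(-26018 - \frac{5536}{3637}\right) \frac{1}{5679} = \left(- \frac{94633002}{3637}\right) \frac{1}{5679} = - \frac{10514778}{2294947}$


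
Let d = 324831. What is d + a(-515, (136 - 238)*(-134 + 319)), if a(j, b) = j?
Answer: 324316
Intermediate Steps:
d + a(-515, (136 - 238)*(-134 + 319)) = 324831 - 515 = 324316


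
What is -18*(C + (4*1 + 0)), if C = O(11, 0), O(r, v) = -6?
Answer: 36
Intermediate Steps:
C = -6
-18*(C + (4*1 + 0)) = -18*(-6 + (4*1 + 0)) = -18*(-6 + (4 + 0)) = -18*(-6 + 4) = -18*(-2) = 36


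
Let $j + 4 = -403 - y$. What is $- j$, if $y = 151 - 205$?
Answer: $353$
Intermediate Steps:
$y = -54$ ($y = 151 - 205 = -54$)
$j = -353$ ($j = -4 - 349 = -353$)
$- j = \left(-1\right) \left(-353\right) = 353$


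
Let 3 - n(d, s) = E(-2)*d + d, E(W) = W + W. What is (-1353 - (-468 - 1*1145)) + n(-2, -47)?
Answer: 257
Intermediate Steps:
E(W) = 2*W
n(d, s) = 3 + 3*d (n(d, s) = 3 - ((2*(-2))*d + d) = 3 - (-4*d + d) = 3 - (-3)*d = 3 + 3*d)
(-1353 - (-468 - 1*1145)) + n(-2, -47) = (-1353 - (-468 - 1*1145)) + (3 + 3*(-2)) = (-1353 - (-468 - 1145)) + (3 - 6) = (-1353 - 1*(-1613)) - 3 = (-1353 + 1613) - 3 = 260 - 3 = 257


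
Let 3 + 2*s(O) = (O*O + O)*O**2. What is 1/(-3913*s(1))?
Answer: 2/3913 ≈ 0.00051112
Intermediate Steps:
s(O) = -3/2 + O**2*(O + O**2)/2 (s(O) = -3/2 + ((O*O + O)*O**2)/2 = -3/2 + ((O**2 + O)*O**2)/2 = -3/2 + ((O + O**2)*O**2)/2 = -3/2 + (O**2*(O + O**2))/2 = -3/2 + O**2*(O + O**2)/2)
1/(-3913*s(1)) = 1/(-3913*(-3/2 + (1/2)*1**3 + (1/2)*1**4)) = 1/(-3913*(-3/2 + (1/2)*1 + (1/2)*1)) = 1/(-3913*(-3/2 + 1/2 + 1/2)) = 1/(-3913*(-1/2)) = 1/(3913/2) = 2/3913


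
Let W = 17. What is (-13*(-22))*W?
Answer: 4862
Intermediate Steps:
(-13*(-22))*W = -13*(-22)*17 = 286*17 = 4862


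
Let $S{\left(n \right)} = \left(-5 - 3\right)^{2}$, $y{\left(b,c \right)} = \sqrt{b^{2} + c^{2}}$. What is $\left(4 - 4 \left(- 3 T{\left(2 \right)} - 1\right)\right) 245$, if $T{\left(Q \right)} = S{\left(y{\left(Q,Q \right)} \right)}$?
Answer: $190120$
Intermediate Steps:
$S{\left(n \right)} = 64$ ($S{\left(n \right)} = \left(-8\right)^{2} = 64$)
$T{\left(Q \right)} = 64$
$\left(4 - 4 \left(- 3 T{\left(2 \right)} - 1\right)\right) 245 = \left(4 - 4 \left(\left(-3\right) 64 - 1\right)\right) 245 = \left(4 - 4 \left(-192 - 1\right)\right) 245 = \left(4 - -772\right) 245 = \left(4 + 772\right) 245 = 776 \cdot 245 = 190120$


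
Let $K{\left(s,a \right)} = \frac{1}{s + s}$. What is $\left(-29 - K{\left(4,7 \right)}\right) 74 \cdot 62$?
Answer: $- \frac{267251}{2} \approx -1.3363 \cdot 10^{5}$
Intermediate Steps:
$K{\left(s,a \right)} = \frac{1}{2 s}$
$\left(-29 - K{\left(4,7 \right)}\right) 74 \cdot 62 = \left(-29 - \frac{1}{2 \cdot 4}\right) 74 \cdot 62 = \left(-29 - \frac{1}{2} \cdot \frac{1}{4}\right) 74 \cdot 62 = \left(-29 - \frac{1}{8}\right) 74 \cdot 62 = \left(- \frac{233}{8}\right) 74 \cdot 62 = \left(- \frac{8621}{4}\right) 62 = - \frac{267251}{2}$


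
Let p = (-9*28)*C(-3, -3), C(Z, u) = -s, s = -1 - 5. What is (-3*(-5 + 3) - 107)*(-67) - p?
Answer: 8279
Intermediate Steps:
s = -6
C(Z, u) = 6 (C(Z, u) = -1*(-6) = 6)
p = -1512 (p = -9*28*6 = -252*6 = -1512)
(-3*(-5 + 3) - 107)*(-67) - p = (-3*(-5 + 3) - 107)*(-67) - 1*(-1512) = (-3*(-2) - 107)*(-67) + 1512 = (6 - 107)*(-67) + 1512 = -101*(-67) + 1512 = 6767 + 1512 = 8279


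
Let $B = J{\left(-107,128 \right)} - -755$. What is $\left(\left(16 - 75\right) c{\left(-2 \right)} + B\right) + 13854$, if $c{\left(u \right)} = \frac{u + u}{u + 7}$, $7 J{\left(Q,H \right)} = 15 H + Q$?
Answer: $\frac{74576}{5} \approx 14915.0$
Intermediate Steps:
$J{\left(Q,H \right)} = \frac{Q}{7} + \frac{15 H}{7}$ ($J{\left(Q,H \right)} = \frac{15 H + Q}{7} = \frac{Q + 15 H}{7} = \frac{Q}{7} + \frac{15 H}{7}$)
$c{\left(u \right)} = \frac{2 u}{7 + u}$
$B = 1014$ ($B = \left(\frac{1}{7} \left(-107\right) + \frac{15}{7} \cdot 128\right) - -755 = \left(- \frac{107}{7} + \frac{1920}{7}\right) + 755 = 259 + 755 = 1014$)
$\left(\left(16 - 75\right) c{\left(-2 \right)} + B\right) + 13854 = \left(\left(16 - 75\right) 2 \left(-2\right) \frac{1}{7 - 2} + 1014\right) + 13854 = \left(- 59 \cdot 2 \left(-2\right) \frac{1}{5} + 1014\right) + 13854 = \left(\left(-59\right) \left(- \frac{4}{5}\right) + 1014\right) + 13854 = \left(\frac{236}{5} + 1014\right) + 13854 = \frac{5306}{5} + 13854 = \frac{74576}{5}$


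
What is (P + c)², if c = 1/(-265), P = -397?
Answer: 11068302436/70225 ≈ 1.5761e+5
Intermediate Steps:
c = -1/265 ≈ -0.0037736
(P + c)² = (-397 - 1/265)² = (-105206/265)² = 11068302436/70225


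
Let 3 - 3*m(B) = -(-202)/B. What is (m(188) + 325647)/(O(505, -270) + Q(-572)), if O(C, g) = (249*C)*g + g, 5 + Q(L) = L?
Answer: -91832635/9574463154 ≈ -0.0095914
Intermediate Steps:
Q(L) = -5 + L
O(C, g) = g + 249*C*g (O(C, g) = 249*C*g + g = g + 249*C*g)
m(B) = 1 - 202/(3*B) (m(B) = 1 - (-1)*(-202/B)/3 = 1 - 202/(3*B))
(m(188) + 325647)/(O(505, -270) + Q(-572)) = ((-202/3 + 188)/188 + 325647)/(-270*(1 + 249*505) + (-5 - 572)) = ((1/188)*(362/3) + 325647)/(-270*(1 + 125745) - 577) = (181/282 + 325647)/(-270*125746 - 577) = 91832635/(282*(-33951420 - 577)) = (91832635/282)/(-33951997) = (91832635/282)*(-1/33951997) = -91832635/9574463154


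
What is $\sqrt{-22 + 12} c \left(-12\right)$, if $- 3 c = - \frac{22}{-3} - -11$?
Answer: $\frac{220 i \sqrt{10}}{3} \approx 231.9 i$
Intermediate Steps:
$c = - \frac{55}{9}$ ($c = - \frac{- \frac{22}{-3} - -11}{3} = - \frac{\left(-22\right) \left(- \frac{1}{3}\right) + 11}{3} = - \frac{\frac{22}{3} + 11}{3} = \left(- \frac{1}{3}\right) \frac{55}{3} = - \frac{55}{9} \approx -6.1111$)
$\sqrt{-22 + 12} c \left(-12\right) = \sqrt{-22 + 12} \left(- \frac{55}{9}\right) \left(-12\right) = \sqrt{-10} \left(- \frac{55}{9}\right) \left(-12\right) = i \sqrt{10} \left(- \frac{55}{9}\right) \left(-12\right) = - \frac{55 i \sqrt{10}}{9} \left(-12\right) = \frac{220 i \sqrt{10}}{3}$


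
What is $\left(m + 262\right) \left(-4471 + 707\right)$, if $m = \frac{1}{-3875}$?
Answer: $- \frac{3821397236}{3875} \approx -9.8617 \cdot 10^{5}$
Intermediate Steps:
$m = - \frac{1}{3875} \approx -0.00025806$
$\left(m + 262\right) \left(-4471 + 707\right) = \left(- \frac{1}{3875} + 262\right) \left(-4471 + 707\right) = \frac{1015249}{3875} \left(-3764\right) = - \frac{3821397236}{3875}$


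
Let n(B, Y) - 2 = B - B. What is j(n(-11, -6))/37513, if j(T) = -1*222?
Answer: -222/37513 ≈ -0.0059180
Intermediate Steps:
n(B, Y) = 2 (n(B, Y) = 2 + (B - B) = 2 + 0 = 2)
j(T) = -222
j(n(-11, -6))/37513 = -222/37513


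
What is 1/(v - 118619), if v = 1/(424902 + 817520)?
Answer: -1242422/147374855217 ≈ -8.4303e-6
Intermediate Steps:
v = 1/1242422 ≈ 8.0488e-7
1/(v - 118619) = 1/(1/1242422 - 118619) = 1/(-147374855217/1242422) = -1242422/147374855217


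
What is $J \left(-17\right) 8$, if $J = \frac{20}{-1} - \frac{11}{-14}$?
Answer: $\frac{18292}{7} \approx 2613.1$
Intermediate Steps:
$J = - \frac{269}{14}$ ($J = 20 \left(-1\right) - - \frac{11}{14} = -20 + \frac{11}{14} = - \frac{269}{14} \approx -19.214$)
$J \left(-17\right) 8 = \left(- \frac{269}{14}\right) \left(-17\right) 8 = \frac{4573}{14} \cdot 8 = \frac{18292}{7}$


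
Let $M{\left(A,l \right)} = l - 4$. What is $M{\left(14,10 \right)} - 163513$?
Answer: $-163507$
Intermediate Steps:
$M{\left(A,l \right)} = -4 + l$
$M{\left(14,10 \right)} - 163513 = \left(-4 + 10\right) - 163513 = 6 - 163513 = -163507$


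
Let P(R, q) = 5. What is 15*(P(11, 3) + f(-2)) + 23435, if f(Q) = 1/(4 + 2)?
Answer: 47025/2 ≈ 23513.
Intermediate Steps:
f(Q) = ⅙ (f(Q) = 1/6 = ⅙)
15*(P(11, 3) + f(-2)) + 23435 = 15*(5 + ⅙) + 23435 = 15*(31/6) + 23435 = 155/2 + 23435 = 47025/2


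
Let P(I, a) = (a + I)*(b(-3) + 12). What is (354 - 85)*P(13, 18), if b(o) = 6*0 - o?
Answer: 125085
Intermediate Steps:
b(o) = -o (b(o) = 0 - o = -o)
P(I, a) = 15*I + 15*a (P(I, a) = (a + I)*(-1*(-3) + 12) = (I + a)*(3 + 12) = (I + a)*15 = 15*I + 15*a)
(354 - 85)*P(13, 18) = (354 - 85)*(15*13 + 15*18) = 269*(195 + 270) = 269*465 = 125085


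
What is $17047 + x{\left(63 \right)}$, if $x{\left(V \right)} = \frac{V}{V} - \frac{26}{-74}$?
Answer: $\frac{630789}{37} \approx 17048.0$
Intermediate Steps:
$x{\left(V \right)} = \frac{50}{37}$ ($x{\left(V \right)} = 1 - - \frac{13}{37} = 1 + \frac{13}{37} = \frac{50}{37}$)
$17047 + x{\left(63 \right)} = 17047 + \frac{50}{37} = \frac{630789}{37}$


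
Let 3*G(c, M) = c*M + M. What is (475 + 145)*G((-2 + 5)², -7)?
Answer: -43400/3 ≈ -14467.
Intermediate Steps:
G(c, M) = M/3 + M*c/3 (G(c, M) = (c*M + M)/3 = (M*c + M)/3 = (M + M*c)/3 = M/3 + M*c/3)
(475 + 145)*G((-2 + 5)², -7) = (475 + 145)*((⅓)*(-7)*(1 + (-2 + 5)²)) = 620*((⅓)*(-7)*(1 + 3²)) = 620*((⅓)*(-7)*(1 + 9)) = 620*((⅓)*(-7)*10) = 620*(-70/3) = -43400/3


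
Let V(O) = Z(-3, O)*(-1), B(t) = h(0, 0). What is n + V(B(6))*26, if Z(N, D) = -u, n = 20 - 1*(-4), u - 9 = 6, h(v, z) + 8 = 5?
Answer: 414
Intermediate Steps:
h(v, z) = -3 (h(v, z) = -8 + 5 = -3)
u = 15 (u = 9 + 6 = 15)
B(t) = -3
n = 24 (n = 20 + 4 = 24)
Z(N, D) = -15 (Z(N, D) = -1*15 = -15)
V(O) = 15 (V(O) = -15*(-1) = 15)
n + V(B(6))*26 = 24 + 15*26 = 24 + 390 = 414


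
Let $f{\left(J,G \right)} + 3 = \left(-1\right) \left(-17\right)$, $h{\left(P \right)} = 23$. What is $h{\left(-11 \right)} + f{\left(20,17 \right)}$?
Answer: $37$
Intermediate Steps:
$f{\left(J,G \right)} = 14$ ($f{\left(J,G \right)} = -3 - -17 = -3 + 17 = 14$)
$h{\left(-11 \right)} + f{\left(20,17 \right)} = 23 + 14 = 37$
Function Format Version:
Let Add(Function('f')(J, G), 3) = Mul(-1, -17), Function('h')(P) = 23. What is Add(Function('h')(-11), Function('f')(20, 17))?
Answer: 37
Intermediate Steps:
Function('f')(J, G) = 14 (Function('f')(J, G) = Add(-3, Mul(-1, -17)) = Add(-3, 17) = 14)
Add(Function('h')(-11), Function('f')(20, 17)) = Add(23, 14) = 37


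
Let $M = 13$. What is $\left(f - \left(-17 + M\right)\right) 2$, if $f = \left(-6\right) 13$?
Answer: $-148$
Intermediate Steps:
$f = -78$
$\left(f - \left(-17 + M\right)\right) 2 = \left(-78 + \left(17 - 13\right)\right) 2 = \left(-78 + 4\right) 2 = \left(-74\right) 2 = -148$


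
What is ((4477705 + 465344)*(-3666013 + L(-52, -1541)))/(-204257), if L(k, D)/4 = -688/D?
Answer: 27924881794823769/314760037 ≈ 8.8718e+7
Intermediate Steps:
L(k, D) = -2752/D (L(k, D) = 4*(-688/D) = -2752/D)
((4477705 + 465344)*(-3666013 + L(-52, -1541)))/(-204257) = ((4477705 + 465344)*(-3666013 - 2752/(-1541)))/(-204257) = (4943049*(-3666013 - 2752*(-1/1541)))*(-1/204257) = (4943049*(-3666013 + 2752/1541))*(-1/204257) = (4943049*(-5649323281/1541))*(-1/204257) = -27924881794823769/1541*(-1/204257) = 27924881794823769/314760037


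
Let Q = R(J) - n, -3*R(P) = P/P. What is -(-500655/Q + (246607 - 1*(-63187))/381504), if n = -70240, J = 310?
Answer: 253863086737/40195070688 ≈ 6.3158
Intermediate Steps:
R(P) = -⅓ (R(P) = -P/(3*P) = -⅓*1 = -⅓)
Q = 210719/3 (Q = -⅓ - 1*(-70240) = -⅓ + 70240 = 210719/3 ≈ 70240.)
-(-500655/Q + (246607 - 1*(-63187))/381504) = -(-500655/210719/3 + (246607 - 1*(-63187))/381504) = -(-500655*3/210719 + (246607 + 63187)*(1/381504)) = -(-1501965/210719 + 309794*(1/381504)) = -(-1501965/210719 + 154897/190752) = -1*(-253863086737/40195070688) = 253863086737/40195070688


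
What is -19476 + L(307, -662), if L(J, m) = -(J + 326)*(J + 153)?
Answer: -310656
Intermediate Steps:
L(J, m) = -(153 + J)*(326 + J) (L(J, m) = -(326 + J)*(153 + J) = -(153 + J)*(326 + J))
-19476 + L(307, -662) = -19476 + (-49878 - 1*307**2 - 479*307) = -19476 + (-49878 - 1*94249 - 147053) = -19476 + (-49878 - 94249 - 147053) = -19476 - 291180 = -310656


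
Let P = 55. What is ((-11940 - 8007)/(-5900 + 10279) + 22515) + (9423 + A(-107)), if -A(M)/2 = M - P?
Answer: 141255351/4379 ≈ 32257.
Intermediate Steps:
A(M) = 110 - 2*M (A(M) = -2*(M - 1*55) = -2*(M - 55) = -2*(-55 + M) = 110 - 2*M)
((-11940 - 8007)/(-5900 + 10279) + 22515) + (9423 + A(-107)) = ((-11940 - 8007)/(-5900 + 10279) + 22515) + (9423 + (110 - 2*(-107))) = (-19947/4379 + 22515) + (9423 + (110 + 214)) = (-19947*1/4379 + 22515) + (9423 + 324) = (-19947/4379 + 22515) + 9747 = 98573238/4379 + 9747 = 141255351/4379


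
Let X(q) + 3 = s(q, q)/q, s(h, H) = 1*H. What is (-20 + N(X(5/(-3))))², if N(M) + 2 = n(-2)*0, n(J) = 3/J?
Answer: 484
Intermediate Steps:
s(h, H) = H
X(q) = -2 (X(q) = -3 + q/q = -3 + 1 = -2)
N(M) = -2 (N(M) = -2 + (3/(-2))*0 = -2 + (3*(-½))*0 = -2 - 3/2*0 = -2 + 0 = -2)
(-20 + N(X(5/(-3))))² = (-20 - 2)² = (-22)² = 484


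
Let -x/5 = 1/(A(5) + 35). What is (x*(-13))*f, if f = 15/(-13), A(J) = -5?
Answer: -5/2 ≈ -2.5000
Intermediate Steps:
f = -15/13 (f = 15*(-1/13) = -15/13 ≈ -1.1538)
x = -⅙ (x = -5/(-5 + 35) = -5/30 = -5*1/30 = -⅙ ≈ -0.16667)
(x*(-13))*f = -⅙*(-13)*(-15/13) = (13/6)*(-15/13) = -5/2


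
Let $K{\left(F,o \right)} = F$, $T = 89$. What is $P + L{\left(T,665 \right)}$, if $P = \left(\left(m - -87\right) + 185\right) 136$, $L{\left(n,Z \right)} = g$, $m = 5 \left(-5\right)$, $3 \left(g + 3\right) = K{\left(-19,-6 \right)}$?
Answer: $\frac{100748}{3} \approx 33583.0$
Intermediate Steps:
$g = - \frac{28}{3}$ ($g = -3 + \frac{1}{3} \left(-19\right) = -3 - \frac{19}{3} = - \frac{28}{3} \approx -9.3333$)
$m = -25$
$L{\left(n,Z \right)} = - \frac{28}{3}$
$P = 33592$ ($P = \left(\left(-25 - -87\right) + 185\right) 136 = \left(\left(-25 + 87\right) + 185\right) 136 = \left(62 + 185\right) 136 = 247 \cdot 136 = 33592$)
$P + L{\left(T,665 \right)} = 33592 - \frac{28}{3} = \frac{100748}{3}$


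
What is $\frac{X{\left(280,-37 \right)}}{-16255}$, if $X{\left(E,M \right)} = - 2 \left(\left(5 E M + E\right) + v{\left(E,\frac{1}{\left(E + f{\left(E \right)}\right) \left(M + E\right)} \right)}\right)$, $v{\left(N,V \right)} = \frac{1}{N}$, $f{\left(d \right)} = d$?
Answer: $- \frac{14425599}{2275700} \approx -6.339$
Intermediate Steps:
$X{\left(E,M \right)} = - 2 E - \frac{2}{E} - 10 E M$ ($X{\left(E,M \right)} = - 2 \left(\left(5 E M + E\right) + \frac{1}{E}\right) = - 2 \left(\left(E + 5 E M\right) + \frac{1}{E}\right) = - 2 \left(E + \frac{1}{E} + 5 E M\right) = - 2 E - \frac{2}{E} - 10 E M$)
$\frac{X{\left(280,-37 \right)}}{-16255} = \frac{\left(-2\right) 280 - \frac{2}{280} - 2800 \left(-37\right)}{-16255} = \left(-560 - \frac{1}{140} + 103600\right) \left(- \frac{1}{16255}\right) = \frac{14425599}{140} \left(- \frac{1}{16255}\right) = - \frac{14425599}{2275700}$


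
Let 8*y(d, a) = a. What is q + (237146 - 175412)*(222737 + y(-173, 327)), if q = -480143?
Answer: 55009956769/4 ≈ 1.3752e+10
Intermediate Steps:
y(d, a) = a/8
q + (237146 - 175412)*(222737 + y(-173, 327)) = -480143 + (237146 - 175412)*(222737 + (⅛)*327) = -480143 + 61734*(222737 + 327/8) = -480143 + 61734*(1782223/8) = -480143 + 55011877341/4 = 55009956769/4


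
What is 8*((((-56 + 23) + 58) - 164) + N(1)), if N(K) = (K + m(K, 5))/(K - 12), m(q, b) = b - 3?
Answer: -12256/11 ≈ -1114.2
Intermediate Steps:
m(q, b) = -3 + b
N(K) = (2 + K)/(-12 + K) (N(K) = (K + (-3 + 5))/(K - 12) = (K + 2)/(-12 + K) = (2 + K)/(-12 + K))
8*((((-56 + 23) + 58) - 164) + N(1)) = 8*((((-56 + 23) + 58) - 164) + (2 + 1)/(-12 + 1)) = 8*(((-33 + 58) - 164) + 3/(-11)) = 8*((25 - 164) - 1/11*3) = 8*(-139 - 3/11) = 8*(-1532/11) = -12256/11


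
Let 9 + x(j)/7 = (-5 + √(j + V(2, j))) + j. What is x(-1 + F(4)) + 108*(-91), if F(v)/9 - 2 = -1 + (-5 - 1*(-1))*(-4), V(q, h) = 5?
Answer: -8862 + 7*√157 ≈ -8774.3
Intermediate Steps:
F(v) = 153 (F(v) = 18 + 9*(-1 + (-5 - 1*(-1))*(-4)) = 18 + 9*(-1 + (-5 + 1)*(-4)) = 18 + 9*(-1 - 4*(-4)) = 18 + 9*(-1 + 16) = 18 + 9*15 = 18 + 135 = 153)
x(j) = -98 + 7*j + 7*√(5 + j) (x(j) = -63 + 7*((-5 + √(j + 5)) + j) = -63 + 7*((-5 + √(5 + j)) + j) = -63 + 7*(-5 + j + √(5 + j)) = -63 + (-35 + 7*j + 7*√(5 + j)) = -98 + 7*j + 7*√(5 + j))
x(-1 + F(4)) + 108*(-91) = (-98 + 7*(-1 + 153) + 7*√(5 + (-1 + 153))) + 108*(-91) = (-98 + 7*152 + 7*√(5 + 152)) - 9828 = (-98 + 1064 + 7*√157) - 9828 = (966 + 7*√157) - 9828 = -8862 + 7*√157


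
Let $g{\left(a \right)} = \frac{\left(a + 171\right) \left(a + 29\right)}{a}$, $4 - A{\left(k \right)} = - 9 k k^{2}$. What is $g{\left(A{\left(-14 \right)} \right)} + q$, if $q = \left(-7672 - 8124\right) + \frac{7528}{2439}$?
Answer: $- \frac{2426122184569}{60223788} \approx -40285.0$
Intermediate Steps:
$A{\left(k \right)} = 4 + 9 k^{3}$ ($A{\left(k \right)} = 4 - - 9 k k^{2} = 4 - - 9 k^{3} = 4 + 9 k^{3}$)
$g{\left(a \right)} = \frac{\left(29 + a\right) \left(171 + a\right)}{a}$ ($g{\left(a \right)} = \frac{\left(171 + a\right) \left(29 + a\right)}{a} = \frac{\left(29 + a\right) \left(171 + a\right)}{a}$)
$q = - \frac{38518916}{2439}$ ($q = -15796 + 7528 \cdot \frac{1}{2439} = -15796 + \frac{7528}{2439} = - \frac{38518916}{2439} \approx -15793.0$)
$g{\left(A{\left(-14 \right)} \right)} + q = \left(200 + \left(4 + 9 \left(-14\right)^{3}\right) + \frac{4959}{4 + 9 \left(-14\right)^{3}}\right) - \frac{38518916}{2439} = \left(200 + \left(4 + 9 \left(-2744\right)\right) + \frac{4959}{4 + 9 \left(-2744\right)}\right) - \frac{38518916}{2439} = \left(200 + \left(4 - 24696\right) + \frac{4959}{4 - 24696}\right) - \frac{38518916}{2439} = \left(200 - 24692 + \frac{4959}{-24692}\right) - \frac{38518916}{2439} = \left(200 - 24692 + 4959 \left(- \frac{1}{24692}\right)\right) - \frac{38518916}{2439} = \left(200 - 24692 - \frac{4959}{24692}\right) - \frac{38518916}{2439} = - \frac{604761423}{24692} - \frac{38518916}{2439} = - \frac{2426122184569}{60223788}$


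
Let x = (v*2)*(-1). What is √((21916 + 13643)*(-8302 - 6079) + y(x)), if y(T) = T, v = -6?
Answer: I*√511373967 ≈ 22614.0*I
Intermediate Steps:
x = 12 (x = -6*2*(-1) = -12*(-1) = 12)
√((21916 + 13643)*(-8302 - 6079) + y(x)) = √((21916 + 13643)*(-8302 - 6079) + 12) = √(35559*(-14381) + 12) = √(-511373979 + 12) = √(-511373967) = I*√511373967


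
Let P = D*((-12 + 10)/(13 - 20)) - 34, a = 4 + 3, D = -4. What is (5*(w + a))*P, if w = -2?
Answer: -6150/7 ≈ -878.57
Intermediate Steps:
a = 7
P = -246/7 (P = -4*(-12 + 10)/(13 - 20) - 34 = -(-8)/(-7) - 34 = -(-8)*(-1)/7 - 34 = -4*2/7 - 34 = -8/7 - 34 = -246/7 ≈ -35.143)
(5*(w + a))*P = (5*(-2 + 7))*(-246/7) = (5*5)*(-246/7) = 25*(-246/7) = -6150/7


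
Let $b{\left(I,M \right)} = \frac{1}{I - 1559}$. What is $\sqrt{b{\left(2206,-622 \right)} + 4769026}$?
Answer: $\frac{\sqrt{1996357205481}}{647} \approx 2183.8$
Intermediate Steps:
$b{\left(I,M \right)} = \frac{1}{-1559 + I}$
$\sqrt{b{\left(2206,-622 \right)} + 4769026} = \sqrt{\frac{1}{-1559 + 2206} + 4769026} = \sqrt{\frac{1}{647} + 4769026} = \sqrt{\frac{3085559823}{647}} = \frac{\sqrt{1996357205481}}{647}$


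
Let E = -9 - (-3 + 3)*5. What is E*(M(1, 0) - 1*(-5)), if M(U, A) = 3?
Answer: -72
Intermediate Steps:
E = -9 (E = -9 - 0*5 = -9 - 1*0 = -9 + 0 = -9)
E*(M(1, 0) - 1*(-5)) = -9*(3 - 1*(-5)) = -9*(3 + 5) = -9*8 = -72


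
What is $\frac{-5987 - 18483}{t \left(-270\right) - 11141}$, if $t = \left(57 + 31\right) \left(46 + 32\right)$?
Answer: $\frac{24470}{1864421} \approx 0.013125$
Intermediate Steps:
$t = 6864$ ($t = 88 \cdot 78 = 6864$)
$\frac{-5987 - 18483}{t \left(-270\right) - 11141} = \frac{-5987 - 18483}{6864 \left(-270\right) - 11141} = - \frac{24470}{-1853280 - 11141} = - \frac{24470}{-1864421} = \left(-24470\right) \left(- \frac{1}{1864421}\right) = \frac{24470}{1864421}$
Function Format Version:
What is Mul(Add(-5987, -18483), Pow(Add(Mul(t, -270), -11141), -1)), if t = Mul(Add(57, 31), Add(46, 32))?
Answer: Rational(24470, 1864421) ≈ 0.013125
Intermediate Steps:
t = 6864 (t = Mul(88, 78) = 6864)
Mul(Add(-5987, -18483), Pow(Add(Mul(t, -270), -11141), -1)) = Mul(Add(-5987, -18483), Pow(Add(Mul(6864, -270), -11141), -1)) = Mul(-24470, Pow(Add(-1853280, -11141), -1)) = Mul(-24470, Pow(-1864421, -1)) = Mul(-24470, Rational(-1, 1864421)) = Rational(24470, 1864421)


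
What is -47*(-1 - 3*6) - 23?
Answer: 870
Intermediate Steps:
-47*(-1 - 3*6) - 23 = -47*(-1 - 18) - 23 = -47*(-19) - 23 = 893 - 23 = 870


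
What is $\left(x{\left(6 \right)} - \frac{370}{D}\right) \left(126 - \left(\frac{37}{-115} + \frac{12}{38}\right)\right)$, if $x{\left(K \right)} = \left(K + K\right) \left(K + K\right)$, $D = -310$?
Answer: $\frac{1239228823}{67735} \approx 18295.0$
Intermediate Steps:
$x{\left(K \right)} = 4 K^{2}$ ($x{\left(K \right)} = 2 K 2 K = 4 K^{2}$)
$\left(x{\left(6 \right)} - \frac{370}{D}\right) \left(126 - \left(\frac{37}{-115} + \frac{12}{38}\right)\right) = \left(4 \cdot 6^{2} - \frac{370}{-310}\right) \left(126 - \left(\frac{37}{-115} + \frac{12}{38}\right)\right) = \left(4 \cdot 36 - - \frac{37}{31}\right) \left(126 - \left(37 \left(- \frac{1}{115}\right) + 12 \cdot \frac{1}{38}\right)\right) = \left(144 + \frac{37}{31}\right) \left(126 - \left(- \frac{37}{115} + \frac{6}{19}\right)\right) = \frac{4501 \left(126 - - \frac{13}{2185}\right)}{31} = \frac{4501 \left(126 + \frac{13}{2185}\right)}{31} = \frac{4501}{31} \cdot \frac{275323}{2185} = \frac{1239228823}{67735}$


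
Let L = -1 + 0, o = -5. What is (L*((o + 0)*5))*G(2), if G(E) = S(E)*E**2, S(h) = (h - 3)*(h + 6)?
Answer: -800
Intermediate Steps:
S(h) = (-3 + h)*(6 + h)
L = -1
G(E) = E**2*(-18 + E**2 + 3*E) (G(E) = (-18 + E**2 + 3*E)*E**2 = E**2*(-18 + E**2 + 3*E))
(L*((o + 0)*5))*G(2) = (-(-5 + 0)*5)*(2**2*(-18 + 2**2 + 3*2)) = (-(-5)*5)*(4*(-18 + 4 + 6)) = (-1*(-25))*(4*(-8)) = 25*(-32) = -800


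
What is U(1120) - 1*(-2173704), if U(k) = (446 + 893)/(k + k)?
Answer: 4869098299/2240 ≈ 2.1737e+6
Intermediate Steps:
U(k) = 1339/(2*k) (U(k) = 1339/((2*k)) = 1339*(1/(2*k)) = 1339/(2*k))
U(1120) - 1*(-2173704) = (1339/2)/1120 - 1*(-2173704) = (1339/2)*(1/1120) + 2173704 = 1339/2240 + 2173704 = 4869098299/2240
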